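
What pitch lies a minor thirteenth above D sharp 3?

B 4

The thirteenth's letter: D up six letter names plus an octave → B.
A minor thirteenth spans 20 semitones, so from D#3 the target pitch is B4.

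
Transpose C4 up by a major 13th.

The thirteenth's letter: C up six letter names plus an octave → A.
Moving 21 semitones up from C4 (the size of a major thirteenth) reaches A5.

A5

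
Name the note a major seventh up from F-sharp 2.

Counting seven letter names up from F lands on E.
Moving 11 semitones up from F#2 (the size of a major seventh) reaches E#3.

E-sharp 3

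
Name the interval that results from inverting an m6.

major 3rd

The rule of nine gives the new number: 9 − 6 = 3, so a sixth becomes a third.
Quality inverts too: minor becomes major. That makes the inversion a major third.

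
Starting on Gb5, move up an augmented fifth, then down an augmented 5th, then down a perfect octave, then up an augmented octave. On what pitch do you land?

G5

Up an augmented fifth from Gb5: D6 (8 semitones up).
D6 down an augmented fifth → Gb5 (8 semitones).
Gb5 down a perfect octave → Gb4 (12 semitones).
Up an augmented octave from Gb4: G5 (13 semitones up).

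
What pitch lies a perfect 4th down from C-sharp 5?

G-sharp 4

The fourth takes the letter from C down to G.
A perfect fourth spans 5 semitones, so from C#5 the target pitch is G#4.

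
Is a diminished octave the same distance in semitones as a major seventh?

Yes

A diminished octave spans 11 semitones, and a major seventh also spans 11 semitones — they're enharmonic.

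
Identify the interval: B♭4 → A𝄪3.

doubly diminished 9th

Descending from Bb4 to A##3 is the same interval as ascending A##3 to Bb4.
A to B spans two letter names (A-B), plus an octave — that makes it a ninth of some quality.
The major ninth is 14 semitones; here we have 11, three semitones narrower: doubly diminished.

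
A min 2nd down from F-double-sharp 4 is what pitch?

E-double-sharp 4

Two letter names down from F: E.
Moving 1 semitone down from F##4 (the size of a minor second) reaches E##4.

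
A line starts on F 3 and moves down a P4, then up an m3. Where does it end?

F3 down a perfect fourth → C3 (5 semitones).
A minor third up from C3 is Eb3.

E flat 3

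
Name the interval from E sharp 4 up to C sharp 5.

m6

E to C spans six letter names (E-F-G-A-B-C), so the interval is some kind of sixth.
E#4 to C#5 is 8 semitones, a half step short of the major sixth (9), so this is minor.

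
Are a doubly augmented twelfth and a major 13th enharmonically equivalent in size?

Yes

A doubly augmented twelfth = 21 semitones = a major thirteenth; enharmonically equal.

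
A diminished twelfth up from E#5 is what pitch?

Counting five letter names plus an octave up from E lands on B.
A diminished twelfth spans 18 semitones, so from E#5 the target pitch is B6.

B6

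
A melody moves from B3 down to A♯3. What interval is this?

minor second

Descending from B3 to A#3 is the same interval as ascending A#3 to B3.
A to B spans two letter names (A-B) — that makes it a second of some quality.
At 1 semitone, A#3→B3 falls one short of a major second: minor.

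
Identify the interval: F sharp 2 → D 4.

minor thirteenth

F to D spans six letter names (F-G-A-B-C-D), plus an octave, so the interval is some kind of thirteenth.
F#2 to D4 is 20 semitones, a half step short of the major thirteenth (21), so this is minor.
(Equivalently, a compound minor sixth: a minor sixth plus an octave.)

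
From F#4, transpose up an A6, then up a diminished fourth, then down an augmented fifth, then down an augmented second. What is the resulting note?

F#4 up an augmented sixth → D##5 (10 semitones).
A diminished fourth up from D##5 is G#5.
G#5 down an augmented fifth → C5 (8 semitones).
Down an augmented second from C5: Bbb4 (3 semitones down).

Bbb4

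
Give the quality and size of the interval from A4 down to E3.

Descending from A4 to E3 is the same interval as ascending E3 to A4.
E to A spans four letter names (E-F-G-A), plus an octave, so the interval is some kind of eleventh.
E3 to A4 is 17 semitones, matching the perfect eleventh exactly, so the quality is perfect.
(Equivalently, a compound perfect fourth: a perfect fourth plus an octave.)

P11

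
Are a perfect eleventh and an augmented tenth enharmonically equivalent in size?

Both span 17 semitones: a perfect eleventh and an augmented tenth are the same chromatic distance.

Yes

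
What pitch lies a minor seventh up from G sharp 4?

Seven letter names up from G: F.
A minor seventh spans 10 semitones, so from G#4 the target pitch is F#5.

F sharp 5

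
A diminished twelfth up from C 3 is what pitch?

The twelfth's letter: C up five letter names plus an octave → G.
A diminished twelfth spans 18 semitones, so from C3 the target pitch is Gb4.

G flat 4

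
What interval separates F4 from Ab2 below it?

major thirteenth

Descending from F4 to Ab2 is the same interval as ascending Ab2 to F4.
A to F spans six letter names (A-B-C-D-E-F), plus an octave — that makes it a thirteenth of some quality.
The major thirteenth spans 21 semitones, and Ab2 to F4 is exactly 21 semitones — so this is a major thirteenth.
(Equivalently, a compound major sixth: a major sixth plus an octave.)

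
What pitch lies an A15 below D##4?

D#2

The letter stays D (same as the start), shifted two octaves down.
Moving 25 semitones down from D##4 (the size of an augmented fifteenth) reaches D#2.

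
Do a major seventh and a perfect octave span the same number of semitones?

No

A major seventh spans 11 semitones; a perfect octave spans 12 semitones. They differ by 1.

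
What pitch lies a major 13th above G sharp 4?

The thirteenth's letter: G up six letter names plus an octave → E.
A major thirteenth is 21 semitones; 21 semitones up from G#4 gives E#6.

E sharp 6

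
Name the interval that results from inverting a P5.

Inverted interval numbers add to nine, so a fifth pairs with a fourth (5 + 4 = 9).
The quality also flips — perfect stays perfect — giving a perfect fourth.

perfect fourth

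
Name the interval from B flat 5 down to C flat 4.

major fourteenth

Descending from Bb5 to Cb4 is the same interval as ascending Cb4 to Bb5.
C to B spans seven letter names (C-D-E-F-G-A-B), plus an octave — that makes it a fourteenth of some quality.
The major fourteenth spans 23 semitones, and Cb4 to Bb5 is exactly 23 semitones — so this is a major fourteenth.
(Equivalently, a compound major seventh: a major seventh plus an octave.)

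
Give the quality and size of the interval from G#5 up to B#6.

major tenth

G to B spans three letter names (G-A-B), plus an octave: a tenth.
G#5 to B#6 is 16 semitones, matching the major tenth exactly, so the quality is major.
(Equivalently, a compound major third: a major third plus an octave.)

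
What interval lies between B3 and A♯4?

B to A spans seven letter names (B-C-D-E-F-G-A) — that makes it a seventh of some quality.
Counting semitones, B3→A#4 is 11, which is the major seventh.

major 7th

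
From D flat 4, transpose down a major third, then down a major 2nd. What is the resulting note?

A major third down from Db4 is Bbb3.
Down a major second from Bbb3: Abb3 (2 semitones down).

A double-flat 3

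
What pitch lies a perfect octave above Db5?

Db6

The letter stays D (same as the start), shifted an octave up.
A perfect octave spans 12 semitones, so from Db5 the target pitch is Db6.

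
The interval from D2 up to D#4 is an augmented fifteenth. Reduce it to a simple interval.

augmented octave

Take out an octave (7 from the number): 15 − 7 = 8.
Quality carries through unchanged, so the simple form is an augmented octave.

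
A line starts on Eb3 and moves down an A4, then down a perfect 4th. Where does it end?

Down an augmented fourth from Eb3: Bbb2 (6 semitones down).
Bbb2 down a perfect fourth → Fb2 (5 semitones).

Fb2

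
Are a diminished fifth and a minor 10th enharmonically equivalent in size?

A diminished fifth is 6 semitones but a minor tenth is 15 semitones — different sizes.

No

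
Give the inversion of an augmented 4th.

The rule of nine gives the new number: 9 − 4 = 5, so a fourth becomes a fifth.
The quality also flips — augmented becomes diminished — giving a diminished fifth.

d5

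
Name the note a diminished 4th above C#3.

Four letter names up from C: F.
A diminished fourth is 4 semitones; 4 semitones up from C#3 gives F3.

F3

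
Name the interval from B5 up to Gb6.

B to G spans six letter names (B-C-D-E-F-G) — that makes it a sixth of some quality.
B5 to Gb6 spans 7 semitones — two semitones narrower than the major sixth (9) — giving a diminished sixth.

diminished sixth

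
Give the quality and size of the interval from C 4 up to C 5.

C to C is the same letter name, plus an octave, so the interval is some kind of octave.
The perfect octave spans 12 semitones, and C4 to C5 is exactly 12 semitones — so this is a perfect octave.

perfect 8th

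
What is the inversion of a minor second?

M7

Interval numbers invert to sum to nine: 2 + 7 = 9, so a second inverts to a seventh.
The quality also flips — minor becomes major — giving a major seventh.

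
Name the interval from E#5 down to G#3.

major thirteenth

Descending from E#5 to G#3 is the same interval as ascending G#3 to E#5.
G to E spans six letter names (G-A-B-C-D-E), plus an octave: a thirteenth.
The major thirteenth spans 21 semitones, and G#3 to E#5 is exactly 21 semitones — so this is a major thirteenth.
(Equivalently, a compound major sixth: a major sixth plus an octave.)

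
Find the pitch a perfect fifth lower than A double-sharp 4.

Counting five letter names down from A lands on D.
A perfect fifth spans 7 semitones, so from A##4 the target pitch is D##4.

D double-sharp 4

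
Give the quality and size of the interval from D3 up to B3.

major sixth

D to B spans six letter names (D-E-F-G-A-B): a sixth.
Counting semitones, D3→B3 is 9, which is the major sixth.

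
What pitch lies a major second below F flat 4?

Counting two letter names down from F lands on E.
A major second is 2 semitones; 2 semitones down from Fb4 gives Ebb4.

E double-flat 4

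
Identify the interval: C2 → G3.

C to G spans five letter names (C-D-E-F-G), plus an octave — that makes it a twelfth of some quality.
Counting semitones, C2→G3 is 19, which is the perfect twelfth.
(Equivalently, a compound perfect fifth: a perfect fifth plus an octave.)

perfect twelfth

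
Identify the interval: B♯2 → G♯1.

M10

Descending from B#2 to G#1 is the same interval as ascending G#1 to B#2.
G to B spans three letter names (G-A-B), plus an octave — that makes it a tenth of some quality.
Counting semitones, G#1→B#2 is 16, which is the major tenth.
(Equivalently, a compound major third: a major third plus an octave.)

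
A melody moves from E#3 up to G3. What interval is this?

diminished third

E to G spans three letter names (E-F-G), so the interval is some kind of third.
The major third is 4 semitones; here we have 2, two semitones narrower: diminished.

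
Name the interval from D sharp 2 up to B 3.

D to B spans six letter names (D-E-F-G-A-B), plus an octave: a thirteenth.
A major thirteenth would be 21 semitones, but D#2 to B3 is 20 — one semitone narrower, making it a minor thirteenth.
(Equivalently, a compound minor sixth: a minor sixth plus an octave.)

m13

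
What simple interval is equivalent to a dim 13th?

Each octave removed subtracts seven from the number: 13 − 7 = 6.
So a diminished thirteenth is an octave plus a diminished sixth. The quality is unchanged.

diminished 6th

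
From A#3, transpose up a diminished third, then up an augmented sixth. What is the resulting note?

A#3 up a diminished third → C4 (2 semitones).
C4 up an augmented sixth → A#4 (10 semitones).

A#4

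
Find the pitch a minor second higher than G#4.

A4

Counting two letter names up from G lands on A.
A minor second is 1 semitone; 1 semitone up from G#4 gives A4.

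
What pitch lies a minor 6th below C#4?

The sixth takes the letter from C down to E.
A minor sixth is 8 semitones; 8 semitones down from C#4 gives E#3.

E#3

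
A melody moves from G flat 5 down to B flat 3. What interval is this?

m13

Descending from Gb5 to Bb3 is the same interval as ascending Bb3 to Gb5.
B to G spans six letter names (B-C-D-E-F-G), plus an octave — that makes it a thirteenth of some quality.
A major thirteenth would be 21 semitones, but Bb3 to Gb5 is 20 — one semitone narrower, making it a minor thirteenth.
(Equivalently, a compound minor sixth: a minor sixth plus an octave.)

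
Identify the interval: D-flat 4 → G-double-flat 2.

Descending from Db4 to Gbb2 is the same interval as ascending Gbb2 to Db4.
G to D spans five letter names (G-A-B-C-D), plus an octave, so the interval is some kind of twelfth.
Gbb2 to Db4 spans 20 semitones — one semitone wider than the perfect twelfth (19) — giving an augmented twelfth.
(Equivalently, a compound augmented fifth: an augmented fifth plus an octave.)

A12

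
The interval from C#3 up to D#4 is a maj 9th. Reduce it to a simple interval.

Take out an octave (7 from the number): 9 − 7 = 2.
So a major ninth is an octave plus a major second. The quality is unchanged.

major 2nd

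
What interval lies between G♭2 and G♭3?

G to G is the same letter name, plus an octave — that makes it an octave of some quality.
Gb2 to Gb3 is 12 semitones, matching the perfect octave exactly, so the quality is perfect.

P8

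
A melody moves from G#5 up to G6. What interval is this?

diminished octave

G to G is the same letter name, plus an octave: an octave.
A perfect octave would be 12 semitones; G#5 to G6 is 11, one semitone narrower, so the interval is diminished.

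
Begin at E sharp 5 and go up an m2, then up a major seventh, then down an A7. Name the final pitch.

F 5

A minor second up from E#5 is F#5.
A major seventh up from F#5 is E#6.
An augmented seventh down from E#6 is F5.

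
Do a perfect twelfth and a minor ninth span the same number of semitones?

A perfect twelfth is 19 semitones but a minor ninth is 13 semitones — different sizes.

No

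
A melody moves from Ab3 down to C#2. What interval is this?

d13

Descending from Ab3 to C#2 is the same interval as ascending C#2 to Ab3.
C to A spans six letter names (C-D-E-F-G-A), plus an octave, so the interval is some kind of thirteenth.
C#2 to Ab3 spans 19 semitones — two semitones narrower than the major thirteenth (21) — giving a diminished thirteenth.
(Equivalently, a compound diminished sixth: a diminished sixth plus an octave.)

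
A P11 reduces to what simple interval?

Each octave removed subtracts seven from the number: 11 − 7 = 4.
Quality carries through unchanged, so the simple form is a perfect fourth.

P4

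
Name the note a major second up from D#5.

The second takes the letter from D up to E.
Moving 2 semitones up from D#5 (the size of a major second) reaches E#5.

E#5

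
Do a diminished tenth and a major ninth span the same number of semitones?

A diminished tenth = 14 semitones = a major ninth; enharmonically equal.

Yes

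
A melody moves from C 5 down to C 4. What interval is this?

perfect 8th

Descending from C5 to C4 is the same interval as ascending C4 to C5.
C to C is the same letter name, plus an octave: an octave.
The perfect octave spans 12 semitones, and C4 to C5 is exactly 12 semitones — so this is a perfect octave.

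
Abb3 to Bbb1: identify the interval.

Descending from Abb3 to Bbb1 is the same interval as ascending Bbb1 to Abb3.
B to A spans seven letter names (B-C-D-E-F-G-A), plus an octave, so the interval is some kind of fourteenth.
At 22 semitones, Bbb1→Abb3 falls one short of a major fourteenth: minor.
(Equivalently, a compound minor seventh: a minor seventh plus an octave.)

m14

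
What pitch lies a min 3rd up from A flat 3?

C flat 4

Three letter names up from A: C.
A minor third is 3 semitones; 3 semitones up from Ab3 gives Cb4.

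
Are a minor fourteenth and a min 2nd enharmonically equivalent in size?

No

A minor fourteenth spans 22 semitones; a minor second spans 1 semitone. They differ by 21.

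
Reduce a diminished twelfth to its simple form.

d5

Subtracting seven from the interval number removes an octave: 12 − 7 = 5.
That makes a diminished twelfth a compound diminished fifth — an octave plus a diminished fifth.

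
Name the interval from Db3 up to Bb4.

D to B spans six letter names (D-E-F-G-A-B), plus an octave — that makes it a thirteenth of some quality.
The major thirteenth spans 21 semitones, and Db3 to Bb4 is exactly 21 semitones — so this is a major thirteenth.
(Equivalently, a compound major sixth: a major sixth plus an octave.)

major thirteenth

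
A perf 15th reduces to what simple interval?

P8

Subtracting seven from the interval number removes an octave: 15 − 7 = 8.
So a perfect fifteenth is an octave plus a perfect octave. The quality is unchanged.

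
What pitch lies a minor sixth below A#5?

The sixth takes the letter from A down to C.
A minor sixth spans 8 semitones, so from A#5 the target pitch is C##5.

C##5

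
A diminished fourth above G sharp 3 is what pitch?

Counting four letter names up from G lands on C.
A diminished fourth spans 4 semitones, so from G#3 the target pitch is C4.

C 4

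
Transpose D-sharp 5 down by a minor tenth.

B-sharp 3

The tenth's letter: D down three letter names plus an octave → B.
A minor tenth spans 15 semitones, so from D#5 the target pitch is B#3.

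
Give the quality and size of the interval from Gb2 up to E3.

G to E spans six letter names (G-A-B-C-D-E), so the interval is some kind of sixth.
A major sixth would be 9 semitones; Gb2 to E3 is 10, one semitone wider, so the interval is augmented.

augmented sixth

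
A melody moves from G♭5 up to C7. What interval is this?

augmented 11th

G to C spans four letter names (G-A-B-C), plus an octave — that makes it an eleventh of some quality.
Gb5 to C7 spans 18 semitones — one semitone wider than the perfect eleventh (17) — giving an augmented eleventh.
(Equivalently, a compound augmented fourth: an augmented fourth plus an octave.)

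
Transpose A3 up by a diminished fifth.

Eb4

The fifth takes the letter from A up to E.
Moving 6 semitones up from A3 (the size of a diminished fifth) reaches Eb4.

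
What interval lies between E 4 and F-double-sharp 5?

augmented 9th

E to F spans two letter names (E-F), plus an octave, so the interval is some kind of ninth.
A major ninth would be 14 semitones; E4 to F##5 is 15, one semitone wider, so the interval is augmented.
(Equivalently, a compound augmented second: an augmented second plus an octave.)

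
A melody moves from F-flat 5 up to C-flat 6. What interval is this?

F to C spans five letter names (F-G-A-B-C), so the interval is some kind of fifth.
The perfect fifth spans 7 semitones, and Fb5 to Cb6 is exactly 7 semitones — so this is a perfect fifth.

perfect fifth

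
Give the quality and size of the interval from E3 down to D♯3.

m2

Descending from E3 to D#3 is the same interval as ascending D#3 to E3.
D to E spans two letter names (D-E), so the interval is some kind of second.
A major second would be 2 semitones, but D#3 to E3 is 1 — one semitone narrower, making it a minor second.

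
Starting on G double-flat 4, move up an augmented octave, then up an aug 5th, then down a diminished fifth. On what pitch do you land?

G sharp 5

An augmented octave up from Gbb4 is Gb5.
Gb5 up an augmented fifth → D6 (8 semitones).
D6 down a diminished fifth → G#5 (6 semitones).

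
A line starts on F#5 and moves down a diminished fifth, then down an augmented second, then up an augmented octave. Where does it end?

F#5 down a diminished fifth → B#4 (6 semitones).
An augmented second down from B#4 is A4.
A4 up an augmented octave → A#5 (13 semitones).

A#5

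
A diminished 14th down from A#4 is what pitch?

B##2

Seven letters down from A (plus an octave) reaches B.
A diminished fourteenth spans 21 semitones, so from A#4 the target pitch is B##2.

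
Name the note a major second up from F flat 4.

The second takes the letter from F up to G.
A major second is 2 semitones; 2 semitones up from Fb4 gives Gb4.

G flat 4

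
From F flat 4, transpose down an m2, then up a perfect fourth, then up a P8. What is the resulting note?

A flat 5

A minor second down from Fb4 is Eb4.
Up a perfect fourth from Eb4: Ab4 (5 semitones up).
Up a perfect octave from Ab4: Ab5 (12 semitones up).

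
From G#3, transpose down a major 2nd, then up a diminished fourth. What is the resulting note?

Bb3

G#3 down a major second → F#3 (2 semitones).
A diminished fourth up from F#3 is Bb3.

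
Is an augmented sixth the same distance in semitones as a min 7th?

Both span 10 semitones: an augmented sixth and a minor seventh are the same chromatic distance.

Yes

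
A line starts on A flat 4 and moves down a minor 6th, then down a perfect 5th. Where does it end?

Ab4 down a minor sixth → C4 (8 semitones).
Down a perfect fifth from C4: F3 (7 semitones down).

F 3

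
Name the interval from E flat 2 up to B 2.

A5

E to B spans five letter names (E-F-G-A-B) — that makes it a fifth of some quality.
A perfect fifth would be 7 semitones; Eb2 to B2 is 8, one semitone wider, so the interval is augmented.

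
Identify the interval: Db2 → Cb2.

Descending from Db2 to Cb2 is the same interval as ascending Cb2 to Db2.
C to D spans two letter names (C-D): a second.
Counting semitones, Cb2→Db2 is 2, which is the major second.

major 2nd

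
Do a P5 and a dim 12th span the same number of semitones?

A perfect fifth spans 7 semitones; a diminished twelfth spans 18 semitones. They differ by 11.

No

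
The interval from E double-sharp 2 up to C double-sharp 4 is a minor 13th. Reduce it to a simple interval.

Each octave removed subtracts seven from the number: 13 − 7 = 6.
Quality carries through unchanged, so the simple form is a minor sixth.

minor sixth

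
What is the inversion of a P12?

perfect fourth

First reduce the compound perfect twelfth to its simple form, a perfect fifth.
The rule of nine gives the new number: 9 − 5 = 4, so a fifth becomes a fourth.
And perfect stays perfect under inversion, so we get a perfect fourth.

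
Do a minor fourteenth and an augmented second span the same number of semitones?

No

22 semitones (minor fourteenth) vs 3 semitones (augmented second): not equal.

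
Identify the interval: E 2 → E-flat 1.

augmented octave

Descending from E2 to Eb1 is the same interval as ascending Eb1 to E2.
E to E is the same letter name, plus an octave: an octave.
The perfect octave is 12 semitones; here we have 13, one semitone wider: augmented.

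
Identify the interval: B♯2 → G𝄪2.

Descending from B#2 to G##2 is the same interval as ascending G##2 to B#2.
G to B spans three letter names (G-A-B): a third.
At 3 semitones, G##2→B#2 falls one short of a major third: minor.

minor 3rd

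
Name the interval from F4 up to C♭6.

diminished twelfth

F to C spans five letter names (F-G-A-B-C), plus an octave — that makes it a twelfth of some quality.
A perfect twelfth would be 19 semitones; F4 to Cb6 is 18, one semitone narrower, so the interval is diminished.
(Equivalently, a compound diminished fifth: a diminished fifth plus an octave.)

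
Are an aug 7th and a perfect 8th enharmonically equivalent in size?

Yes

An augmented seventh spans 12 semitones, and a perfect octave also spans 12 semitones — they're enharmonic.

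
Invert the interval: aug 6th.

The rule of nine gives the new number: 9 − 6 = 3, so a sixth becomes a third.
The quality also flips — augmented becomes diminished — giving a diminished third.

diminished 3rd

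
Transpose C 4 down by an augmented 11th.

G-flat 2

Counting four letter names plus an octave down from C lands on G.
An augmented eleventh is 18 semitones; 18 semitones down from C4 gives Gb2.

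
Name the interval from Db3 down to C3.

Descending from Db3 to C3 is the same interval as ascending C3 to Db3.
C to D spans two letter names (C-D), so the interval is some kind of second.
A major second would be 2 semitones, but C3 to Db3 is 1 — one semitone narrower, making it a minor second.

minor second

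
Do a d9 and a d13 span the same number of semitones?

No

A diminished ninth is 12 semitones but a diminished thirteenth is 19 semitones — different sizes.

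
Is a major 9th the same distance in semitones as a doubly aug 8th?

Yes

A major ninth spans 14 semitones, and a doubly augmented octave also spans 14 semitones — they're enharmonic.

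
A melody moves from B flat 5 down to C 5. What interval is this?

minor seventh

Descending from Bb5 to C5 is the same interval as ascending C5 to Bb5.
C to B spans seven letter names (C-D-E-F-G-A-B): a seventh.
C5 to Bb5 is 10 semitones, a half step short of the major seventh (11), so this is minor.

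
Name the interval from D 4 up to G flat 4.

D to G spans four letter names (D-E-F-G), so the interval is some kind of fourth.
D4 to Gb4 spans 4 semitones — one semitone narrower than the perfect fourth (5) — giving a diminished fourth.

diminished fourth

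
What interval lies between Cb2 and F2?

C to F spans four letter names (C-D-E-F), so the interval is some kind of fourth.
Cb2 to F2 spans 6 semitones — one semitone wider than the perfect fourth (5) — giving an augmented fourth.

augmented fourth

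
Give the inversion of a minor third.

major 6th

The rule of nine gives the new number: 9 − 3 = 6, so a third becomes a sixth.
The quality also flips — minor becomes major — giving a major sixth.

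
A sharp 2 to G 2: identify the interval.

Descending from A#2 to G2 is the same interval as ascending G2 to A#2.
G to A spans two letter names (G-A), so the interval is some kind of second.
A major second would be 2 semitones; G2 to A#2 is 3, one semitone wider, so the interval is augmented.

augmented second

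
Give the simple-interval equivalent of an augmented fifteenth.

Each octave removed subtracts seven from the number: 15 − 7 = 8.
Quality carries through unchanged, so the simple form is an augmented octave.

A8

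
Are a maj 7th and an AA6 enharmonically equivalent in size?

Yes

A major seventh = 11 semitones = a doubly augmented sixth; enharmonically equal.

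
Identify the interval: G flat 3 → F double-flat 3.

A2

Descending from Gb3 to Fbb3 is the same interval as ascending Fbb3 to Gb3.
F to G spans two letter names (F-G) — that makes it a second of some quality.
The major second is 2 semitones; here we have 3, one semitone wider: augmented.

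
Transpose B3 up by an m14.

A5

Counting seven letter names plus an octave up from B lands on A.
A minor fourteenth is 22 semitones; 22 semitones up from B3 gives A5.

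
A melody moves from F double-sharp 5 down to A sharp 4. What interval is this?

Descending from F##5 to A#4 is the same interval as ascending A#4 to F##5.
A to F spans six letter names (A-B-C-D-E-F), so the interval is some kind of sixth.
The major sixth spans 9 semitones, and A#4 to F##5 is exactly 9 semitones — so this is a major sixth.

major sixth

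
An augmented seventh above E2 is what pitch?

Counting seven letter names up from E lands on D.
An augmented seventh is 12 semitones; 12 semitones up from E2 gives D##3.

D##3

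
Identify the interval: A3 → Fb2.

Descending from A3 to Fb2 is the same interval as ascending Fb2 to A3.
F to A spans three letter names (F-G-A), plus an octave — that makes it a tenth of some quality.
The major tenth is 16 semitones; here we have 17, one semitone wider: augmented.
(Equivalently, a compound augmented third: an augmented third plus an octave.)

A10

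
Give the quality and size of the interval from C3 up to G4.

C to G spans five letter names (C-D-E-F-G), plus an octave — that makes it a twelfth of some quality.
C3 to G4 is 19 semitones, matching the perfect twelfth exactly, so the quality is perfect.
(Equivalently, a compound perfect fifth: a perfect fifth plus an octave.)

P12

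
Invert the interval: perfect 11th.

First reduce the compound perfect eleventh to its simple form, a perfect fourth.
The rule of nine gives the new number: 9 − 4 = 5, so a fourth becomes a fifth.
And perfect stays perfect under inversion, so we get a perfect fifth.

P5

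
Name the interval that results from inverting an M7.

Inverted interval numbers add to nine, so a seventh pairs with a second (7 + 2 = 9).
Quality inverts too: major becomes minor. That makes the inversion a minor second.

minor 2nd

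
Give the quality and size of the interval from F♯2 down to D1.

Descending from F#2 to D1 is the same interval as ascending D1 to F#2.
D to F spans three letter names (D-E-F), plus an octave — that makes it a tenth of some quality.
Counting semitones, D1→F#2 is 16, which is the major tenth.
(Equivalently, a compound major third: a major third plus an octave.)

M10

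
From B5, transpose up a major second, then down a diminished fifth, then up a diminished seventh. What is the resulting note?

E6

B5 up a major second → C#6 (2 semitones).
C#6 down a diminished fifth → F##5 (6 semitones).
A diminished seventh up from F##5 is E6.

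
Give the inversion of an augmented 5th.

diminished 4th

The rule of nine gives the new number: 9 − 5 = 4, so a fifth becomes a fourth.
And augmented becomes diminished under inversion, so we get a diminished fourth.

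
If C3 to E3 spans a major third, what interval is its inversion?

minor 6th

Inverted interval numbers add to nine, so a third pairs with a sixth (3 + 6 = 9).
And major becomes minor under inversion, so we get a minor sixth.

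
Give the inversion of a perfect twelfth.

perfect 4th

First reduce the compound perfect twelfth to its simple form, a perfect fifth.
The rule of nine gives the new number: 9 − 5 = 4, so a fifth becomes a fourth.
And perfect stays perfect under inversion, so we get a perfect fourth.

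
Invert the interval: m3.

Inverted interval numbers add to nine, so a third pairs with a sixth (3 + 6 = 9).
And minor becomes major under inversion, so we get a major sixth.

major 6th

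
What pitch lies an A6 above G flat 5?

Six letter names up from G: E.
An augmented sixth is 10 semitones; 10 semitones up from Gb5 gives E6.

E 6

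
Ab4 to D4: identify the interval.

Descending from Ab4 to D4 is the same interval as ascending D4 to Ab4.
D to A spans five letter names (D-E-F-G-A), so the interval is some kind of fifth.
D4 to Ab4 spans 6 semitones — one semitone narrower than the perfect fifth (7) — giving a diminished fifth.

diminished 5th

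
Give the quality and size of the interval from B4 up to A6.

B to A spans seven letter names (B-C-D-E-F-G-A), plus an octave — that makes it a fourteenth of some quality.
At 22 semitones, B4→A6 falls one short of a major fourteenth: minor.
(Equivalently, a compound minor seventh: a minor seventh plus an octave.)

minor 14th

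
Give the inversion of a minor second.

major 7th

The rule of nine gives the new number: 9 − 2 = 7, so a second becomes a seventh.
The quality also flips — minor becomes major — giving a major seventh.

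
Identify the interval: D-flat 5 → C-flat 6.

minor seventh

D to C spans seven letter names (D-E-F-G-A-B-C): a seventh.
Db5 to Cb6 is 10 semitones, a half step short of the major seventh (11), so this is minor.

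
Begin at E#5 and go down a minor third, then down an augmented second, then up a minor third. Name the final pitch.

Down a minor third from E#5: C##5 (3 semitones down).
Down an augmented second from C##5: B4 (3 semitones down).
Up a minor third from B4: D5 (3 semitones up).

D5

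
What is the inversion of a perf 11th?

First reduce the compound perfect eleventh to its simple form, a perfect fourth.
The rule of nine gives the new number: 9 − 4 = 5, so a fourth becomes a fifth.
The quality also flips — perfect stays perfect — giving a perfect fifth.

perfect fifth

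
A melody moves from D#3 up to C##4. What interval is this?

M7

D to C spans seven letter names (D-E-F-G-A-B-C), so the interval is some kind of seventh.
The major seventh spans 11 semitones, and D#3 to C##4 is exactly 11 semitones — so this is a major seventh.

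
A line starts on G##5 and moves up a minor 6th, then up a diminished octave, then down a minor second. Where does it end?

D#7

Up a minor sixth from G##5: E#6 (8 semitones up).
A diminished octave up from E#6 is E7.
A minor second down from E7 is D#7.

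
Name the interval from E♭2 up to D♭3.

E to D spans seven letter names (E-F-G-A-B-C-D): a seventh.
At 10 semitones, Eb2→Db3 falls one short of a major seventh: minor.

minor 7th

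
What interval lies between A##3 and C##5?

A to C spans three letter names (A-B-C), plus an octave: a tenth.
A major tenth would be 16 semitones, but A##3 to C##5 is 15 — one semitone narrower, making it a minor tenth.
(Equivalently, a compound minor third: a minor third plus an octave.)

minor 10th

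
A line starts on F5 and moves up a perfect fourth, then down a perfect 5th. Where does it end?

Eb5

F5 up a perfect fourth → Bb5 (5 semitones).
Bb5 down a perfect fifth → Eb5 (7 semitones).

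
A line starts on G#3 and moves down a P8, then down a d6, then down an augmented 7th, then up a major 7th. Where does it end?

B#1

A perfect octave down from G#3 is G#2.
A diminished sixth down from G#2 is B##1.
B##1 down an augmented seventh → C#1 (12 semitones).
A major seventh up from C#1 is B#1.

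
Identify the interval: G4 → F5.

m7

G to F spans seven letter names (G-A-B-C-D-E-F), so the interval is some kind of seventh.
G4 to F5 is 10 semitones, a half step short of the major seventh (11), so this is minor.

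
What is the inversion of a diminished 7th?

The rule of nine gives the new number: 9 − 7 = 2, so a seventh becomes a second.
And diminished becomes augmented under inversion, so we get an augmented second.

augmented second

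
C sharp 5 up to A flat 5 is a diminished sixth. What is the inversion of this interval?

augmented 3rd

Interval numbers invert to sum to nine: 6 + 3 = 9, so a sixth inverts to a third.
The quality also flips — diminished becomes augmented — giving an augmented third.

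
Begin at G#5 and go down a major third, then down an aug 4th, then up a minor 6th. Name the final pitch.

Down a major third from G#5: E5 (4 semitones down).
Down an augmented fourth from E5: Bb4 (6 semitones down).
A minor sixth up from Bb4 is Gb5.

Gb5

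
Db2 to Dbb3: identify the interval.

d8

D to D is the same letter name, plus an octave: an octave.
Db2 to Dbb3 spans 11 semitones — one semitone narrower than the perfect octave (12) — giving a diminished octave.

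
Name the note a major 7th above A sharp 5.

Counting seven letter names up from A lands on G.
A major seventh spans 11 semitones, so from A#5 the target pitch is G##6.

G double-sharp 6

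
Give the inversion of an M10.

First reduce the compound major tenth to its simple form, a major third.
Inverted interval numbers add to nine, so a third pairs with a sixth (3 + 6 = 9).
And major becomes minor under inversion, so we get a minor sixth.

minor sixth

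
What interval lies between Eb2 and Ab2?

perfect fourth

E to A spans four letter names (E-F-G-A) — that makes it a fourth of some quality.
The perfect fourth spans 5 semitones, and Eb2 to Ab2 is exactly 5 semitones — so this is a perfect fourth.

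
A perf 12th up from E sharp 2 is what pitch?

The twelfth's letter: E up five letter names plus an octave → B.
Moving 19 semitones up from E#2 (the size of a perfect twelfth) reaches B#3.

B sharp 3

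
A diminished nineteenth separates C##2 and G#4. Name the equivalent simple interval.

diminished 5th

Subtracting seven from the interval number removes an octave: 19 − 14 = 5.
That makes a diminished nineteenth a compound diminished fifth — 2 octaves plus a diminished fifth.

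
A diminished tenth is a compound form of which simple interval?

diminished 3rd

Each octave removed subtracts seven from the number: 10 − 7 = 3.
Quality carries through unchanged, so the simple form is a diminished third.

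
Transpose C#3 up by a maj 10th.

E#4

The tenth's letter: C up three letter names plus an octave → E.
A major tenth is 16 semitones; 16 semitones up from C#3 gives E#4.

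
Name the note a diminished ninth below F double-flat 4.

The ninth's letter: F down two letter names plus an octave → E.
A diminished ninth spans 12 semitones, so from Fbb4 the target pitch is Eb3.

E flat 3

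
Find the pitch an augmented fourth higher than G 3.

Counting four letter names up from G lands on C.
An augmented fourth is 6 semitones; 6 semitones up from G3 gives C#4.

C-sharp 4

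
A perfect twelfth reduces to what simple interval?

perfect fifth

Each octave removed subtracts seven from the number: 12 − 7 = 5.
That makes a perfect twelfth a compound perfect fifth — an octave plus a perfect fifth.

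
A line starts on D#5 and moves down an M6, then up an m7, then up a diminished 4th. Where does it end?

Ab5

Down a major sixth from D#5: F#4 (9 semitones down).
F#4 up a minor seventh → E5 (10 semitones).
A diminished fourth up from E5 is Ab5.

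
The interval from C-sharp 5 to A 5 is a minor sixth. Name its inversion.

major third

The rule of nine gives the new number: 9 − 6 = 3, so a sixth becomes a third.
And minor becomes major under inversion, so we get a major third.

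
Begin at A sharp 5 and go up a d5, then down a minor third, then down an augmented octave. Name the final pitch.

A#5 up a diminished fifth → E6 (6 semitones).
A minor third down from E6 is C#6.
C#6 down an augmented octave → C5 (13 semitones).

C 5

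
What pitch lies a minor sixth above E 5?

Counting six letter names up from E lands on C.
A minor sixth spans 8 semitones, so from E5 the target pitch is C6.

C 6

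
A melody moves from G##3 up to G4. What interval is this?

doubly diminished octave

G to G is the same letter name, plus an octave, so the interval is some kind of octave.
The perfect octave is 12 semitones; here we have 10, two semitones narrower: doubly diminished.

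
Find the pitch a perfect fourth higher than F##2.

The fourth takes the letter from F up to B.
A perfect fourth spans 5 semitones, so from F##2 the target pitch is B#2.

B#2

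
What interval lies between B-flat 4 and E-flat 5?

perfect fourth

B to E spans four letter names (B-C-D-E) — that makes it a fourth of some quality.
The perfect fourth spans 5 semitones, and Bb4 to Eb5 is exactly 5 semitones — so this is a perfect fourth.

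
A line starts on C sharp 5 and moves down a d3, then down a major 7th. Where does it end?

B sharp 3

A diminished third down from C#5 is A##4.
A##4 down a major seventh → B#3 (11 semitones).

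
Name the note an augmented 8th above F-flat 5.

The letter stays F (same as the start), shifted an octave up.
Moving 13 semitones up from Fb5 (the size of an augmented octave) reaches F6.

F 6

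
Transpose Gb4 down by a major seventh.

Seven letter names down from G: A.
A major seventh is 11 semitones; 11 semitones down from Gb4 gives Abb3.

Abb3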